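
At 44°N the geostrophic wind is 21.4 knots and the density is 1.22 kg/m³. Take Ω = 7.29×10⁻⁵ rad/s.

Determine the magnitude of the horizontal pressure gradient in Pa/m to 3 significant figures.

1.36×10⁻³ Pa/m

Coriolis parameter at 44°N:
f = 2Ω sin φ = 2 × 7.29×10⁻⁵ × sin 44° = 1.01×10⁻⁴ s⁻¹
Wind speed in SI: 21.4 knots = 11.0 m/s
Geostrophic balance rearranged: |∂P/∂n| = f ρ V_g
|∂P/∂n| = 1.01×10⁻⁴ × 1.22 × 11.0 = 1.36×10⁻³ Pa/m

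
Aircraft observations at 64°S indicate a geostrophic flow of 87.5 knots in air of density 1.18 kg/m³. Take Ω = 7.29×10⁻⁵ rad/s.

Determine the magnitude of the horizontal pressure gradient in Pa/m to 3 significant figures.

6.96×10⁻³ Pa/m

Coriolis parameter at 64°S:
f = 2Ω sin φ = 2 × 7.29×10⁻⁵ × sin 64° = 1.31×10⁻⁴ s⁻¹
Wind speed in SI: 87.5 knots = 45.0 m/s
Geostrophic balance rearranged: |∂P/∂n| = f ρ V_g
|∂P/∂n| = 1.31×10⁻⁴ × 1.18 × 45.0 = 6.96×10⁻³ Pa/m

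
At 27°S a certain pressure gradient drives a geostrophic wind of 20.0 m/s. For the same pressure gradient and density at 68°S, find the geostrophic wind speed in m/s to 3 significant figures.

With the same pressure gradient and density, V_g ∝ 1/f ∝ 1/sin φ.
V₂ = V₁ · sin φ₁ / sin φ₂ = 20.0 × sin 27° / sin 68°
V₂ = 20.0 × 0.4540/0.9272 = 9.79 m/s

9.79 m/s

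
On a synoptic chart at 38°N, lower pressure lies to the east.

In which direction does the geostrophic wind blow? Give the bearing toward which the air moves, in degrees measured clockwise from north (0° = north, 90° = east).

The pressure-gradient force points toward the east (bearing 090°).
Geostrophic balance: in the Northern Hemisphere the Coriolis force deflects motion to the right, so the geostrophic wind blows 90° to the right of the pressure-gradient force (low pressure on the left).
Rotating 090° by 90° clockwise gives 180° — the wind blows toward the south.

180°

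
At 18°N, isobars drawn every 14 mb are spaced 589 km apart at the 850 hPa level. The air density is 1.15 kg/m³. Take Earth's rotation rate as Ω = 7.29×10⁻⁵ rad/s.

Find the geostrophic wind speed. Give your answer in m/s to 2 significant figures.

46 m/s

Coriolis parameter at 18°N:
f = 2Ω sin φ = 2 × 7.29×10⁻⁵ × sin 18° = 4.51×10⁻⁵ s⁻¹
Pressure gradient: |∂P/∂n| = 1400 Pa / 589000 m = 2.38×10⁻³ Pa/m
Geostrophic balance (pressure-gradient force = Coriolis force):
V_g = (1/(fρ)) |∂P/∂n| = 2.38×10⁻³ / (4.51×10⁻⁵ × 1.15) = 45.9 m/s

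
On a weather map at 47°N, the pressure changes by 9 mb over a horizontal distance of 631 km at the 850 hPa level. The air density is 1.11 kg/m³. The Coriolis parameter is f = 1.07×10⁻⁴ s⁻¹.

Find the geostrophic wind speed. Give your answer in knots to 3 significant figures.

Pressure gradient: |∂P/∂n| = 900 Pa / 631000 m = 1.43×10⁻³ Pa/m
Geostrophic balance (pressure-gradient force = Coriolis force):
V_g = (1/(fρ)) |∂P/∂n| = 1.43×10⁻³ / (1.07×10⁻⁴ × 1.11) = 12.0 m/s
Converting: 12.0 m/s × 1.944 = 23.3 knots

23.3 knots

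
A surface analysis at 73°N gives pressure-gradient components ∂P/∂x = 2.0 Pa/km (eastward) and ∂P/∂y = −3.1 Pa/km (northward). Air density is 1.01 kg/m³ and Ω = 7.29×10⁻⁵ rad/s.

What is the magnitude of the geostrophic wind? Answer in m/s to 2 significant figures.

Coriolis parameter at 73°N:
f = 2Ω sin φ = 2 × 7.29×10⁻⁵ × sin 73° = 1.39×10⁻⁴ s⁻¹
Component geostrophic relations (x east, y north):
u_g = −(1/(fρ)) ∂P/∂y,  v_g = (1/(fρ)) ∂P/∂x
u_g = −(−3.1×10⁻³)/(1.39×10⁻⁴ × 1.01) = 22.0 m/s;  v_g = (2.0×10⁻³)/(1.39×10⁻⁴ × 1.01) = 14.2 m/s
|V_g| = √(u_g² + v_g²) = 26.2 m/s

26 m/s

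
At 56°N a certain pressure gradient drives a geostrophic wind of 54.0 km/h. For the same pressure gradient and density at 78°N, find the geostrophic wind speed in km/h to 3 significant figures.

With the same pressure gradient and density, V_g ∝ 1/f ∝ 1/sin φ.
V₂ = V₁ · sin φ₁ / sin φ₂ = 54.0 × sin 56° / sin 78°
V₂ = 54.0 × 0.8290/0.9781 = 45.8 km/h

45.8 km/h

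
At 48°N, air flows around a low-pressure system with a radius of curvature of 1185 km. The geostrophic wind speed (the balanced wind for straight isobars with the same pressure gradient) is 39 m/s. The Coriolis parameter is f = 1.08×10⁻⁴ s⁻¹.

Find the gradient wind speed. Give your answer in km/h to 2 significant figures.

Around a low, centrifugal force acts outward with Coriolis, so pressure-gradient force balances both:
(1/ρ)|∂P/∂n| = fV + V²/R  →  V² + fR·V − fR·V_g = 0
With fR = 1.08×10⁻⁴ × 1185×10³ m = 128 m/s:
V = [−fR + √((fR)² + 4 fR V_g)]/2 = [−128 + √(128² + 4×128×39)]/2 = 31.3 m/s
Subgeostrophic (V < V_g = 39 m/s), as expected around a low.
Converting: 31.3 m/s × 3.6 = 110 km/h

110 km/h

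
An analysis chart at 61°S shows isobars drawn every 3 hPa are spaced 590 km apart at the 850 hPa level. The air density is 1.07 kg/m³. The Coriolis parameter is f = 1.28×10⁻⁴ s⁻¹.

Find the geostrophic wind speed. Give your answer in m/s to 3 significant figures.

Pressure gradient: |∂P/∂n| = 300 Pa / 590000 m = 5.08×10⁻⁴ Pa/m
Geostrophic balance (pressure-gradient force = Coriolis force):
V_g = (1/(fρ)) |∂P/∂n| = 5.08×10⁻⁴ / (1.28×10⁻⁴ × 1.07) = 3.71 m/s

3.71 m/s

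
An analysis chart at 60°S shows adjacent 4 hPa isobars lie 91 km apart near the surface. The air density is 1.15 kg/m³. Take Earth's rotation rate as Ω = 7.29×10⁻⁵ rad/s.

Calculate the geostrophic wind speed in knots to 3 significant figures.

Coriolis parameter at 60°S:
f = 2Ω sin φ = 2 × 7.29×10⁻⁵ × sin 60° = 1.26×10⁻⁴ s⁻¹
Pressure gradient: |∂P/∂n| = 400 Pa / 91000 m = 4.40×10⁻³ Pa/m
Geostrophic balance (pressure-gradient force = Coriolis force):
V_g = (1/(fρ)) |∂P/∂n| = 4.40×10⁻³ / (1.26×10⁻⁴ × 1.15) = 30.3 m/s
Converting: 30.3 m/s × 1.944 = 58.8 knots

58.8 knots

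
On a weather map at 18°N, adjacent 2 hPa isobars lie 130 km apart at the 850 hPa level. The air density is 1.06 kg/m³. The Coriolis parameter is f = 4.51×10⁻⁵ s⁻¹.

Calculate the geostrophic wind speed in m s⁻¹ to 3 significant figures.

Pressure gradient: |∂P/∂n| = 200 Pa / 130000 m = 1.54×10⁻³ Pa/m
Geostrophic balance (pressure-gradient force = Coriolis force):
V_g = (1/(fρ)) |∂P/∂n| = 1.54×10⁻³ / (4.51×10⁻⁵ × 1.06) = 32.2 m/s

32.2 m s⁻¹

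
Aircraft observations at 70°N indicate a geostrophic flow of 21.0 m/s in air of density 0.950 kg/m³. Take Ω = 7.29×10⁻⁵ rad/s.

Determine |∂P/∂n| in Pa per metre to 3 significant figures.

Coriolis parameter at 70°N:
f = 2Ω sin φ = 2 × 7.29×10⁻⁵ × sin 70° = 1.37×10⁻⁴ s⁻¹
Geostrophic balance rearranged: |∂P/∂n| = f ρ V_g
|∂P/∂n| = 1.37×10⁻⁴ × 0.950 × 21.0 = 2.73×10⁻³ Pa/m

2.73×10⁻³ Pa/m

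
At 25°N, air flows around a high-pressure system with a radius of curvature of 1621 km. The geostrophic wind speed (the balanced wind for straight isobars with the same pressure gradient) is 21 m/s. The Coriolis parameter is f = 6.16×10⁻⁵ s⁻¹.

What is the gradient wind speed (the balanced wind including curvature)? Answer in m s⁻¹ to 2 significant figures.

Around a high, pressure-gradient force acts outward with centrifugal, so Coriolis balances both:
fV = (1/ρ)|∂P/∂n| + V²/R  →  V² − fR·V + fR·V_g = 0
With fR = 6.16×10⁻⁵ × 1621×10³ m = 99.9 m/s:
V = [fR − √((fR)² − 4 fR V_g)]/2 = [99.9 − √(99.9² − 4×99.9×21)]/2 = 30 m/s
Supergeostrophic (V > V_g = 21 m/s), as expected around a high.

30 m s⁻¹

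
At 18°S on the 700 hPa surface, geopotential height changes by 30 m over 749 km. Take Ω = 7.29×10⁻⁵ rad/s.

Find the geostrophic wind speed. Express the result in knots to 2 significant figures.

Coriolis parameter at 18°S:
f = 2Ω sin φ = 2 × 7.29×10⁻⁵ × sin 18° = 4.51×10⁻⁵ s⁻¹
Height gradient: |∂Z/∂n| = 30 m / 749000 m = 4.01×10⁻⁵
On a pressure surface, geostrophic balance gives V_g = (g/f)|∂Z/∂n|:
V_g = 9.81 × 4.01×10⁻⁵ / 4.51×10⁻⁵ = 8.72 m/s
Converting: 8.72 m/s × 1.944 = 17 knots

17 knots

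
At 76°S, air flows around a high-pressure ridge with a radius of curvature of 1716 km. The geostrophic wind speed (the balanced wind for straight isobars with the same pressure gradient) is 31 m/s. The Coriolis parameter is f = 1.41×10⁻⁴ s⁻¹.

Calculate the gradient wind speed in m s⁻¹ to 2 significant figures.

Around a high, pressure-gradient force acts outward with centrifugal, so Coriolis balances both:
fV = (1/ρ)|∂P/∂n| + V²/R  →  V² − fR·V + fR·V_g = 0
With fR = 1.41×10⁻⁴ × 1716×10³ m = 242 m/s:
V = [fR − √((fR)² − 4 fR V_g)]/2 = [242 − √(242² − 4×242×31)]/2 = 36.5 m/s
Supergeostrophic (V > V_g = 31 m/s), as expected around a high.

37 m s⁻¹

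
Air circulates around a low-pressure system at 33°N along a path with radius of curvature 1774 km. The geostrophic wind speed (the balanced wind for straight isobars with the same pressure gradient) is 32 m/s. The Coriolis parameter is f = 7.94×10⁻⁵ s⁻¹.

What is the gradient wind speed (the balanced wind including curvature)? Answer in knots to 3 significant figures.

52.2 knots

Around a low, centrifugal force acts outward with Coriolis, so pressure-gradient force balances both:
(1/ρ)|∂P/∂n| = fV + V²/R  →  V² + fR·V − fR·V_g = 0
With fR = 7.94×10⁻⁵ × 1774×10³ m = 141 m/s:
V = [−fR + √((fR)² + 4 fR V_g)]/2 = [−141 + √(141² + 4×141×32)]/2 = 26.9 m/s
Subgeostrophic (V < V_g = 32 m/s), as expected around a low.
Converting: 26.9 m/s × 1.944 = 52.2 knots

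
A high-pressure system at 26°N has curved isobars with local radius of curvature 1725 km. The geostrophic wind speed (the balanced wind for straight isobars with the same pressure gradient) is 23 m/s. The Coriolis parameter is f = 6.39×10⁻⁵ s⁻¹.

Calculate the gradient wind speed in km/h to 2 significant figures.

Around a high, pressure-gradient force acts outward with centrifugal, so Coriolis balances both:
fV = (1/ρ)|∂P/∂n| + V²/R  →  V² − fR·V + fR·V_g = 0
With fR = 6.39×10⁻⁵ × 1725×10³ m = 110 m/s:
V = [fR − √((fR)² − 4 fR V_g)]/2 = [110 − √(110² − 4×110×23)]/2 = 32.7 m/s
Supergeostrophic (V > V_g = 23 m/s), as expected around a high.
Converting: 32.7 m/s × 3.6 = 120 km/h

120 km/h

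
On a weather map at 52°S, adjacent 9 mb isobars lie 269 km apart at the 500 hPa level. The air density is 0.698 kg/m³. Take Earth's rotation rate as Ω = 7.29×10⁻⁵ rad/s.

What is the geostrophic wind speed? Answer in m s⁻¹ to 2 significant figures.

Coriolis parameter at 52°S:
f = 2Ω sin φ = 2 × 7.29×10⁻⁵ × sin 52° = 1.15×10⁻⁴ s⁻¹
Pressure gradient: |∂P/∂n| = 900 Pa / 269000 m = 3.35×10⁻³ Pa/m
Geostrophic balance (pressure-gradient force = Coriolis force):
V_g = (1/(fρ)) |∂P/∂n| = 3.35×10⁻³ / (1.15×10⁻⁴ × 0.698) = 41.7 m/s

42 m s⁻¹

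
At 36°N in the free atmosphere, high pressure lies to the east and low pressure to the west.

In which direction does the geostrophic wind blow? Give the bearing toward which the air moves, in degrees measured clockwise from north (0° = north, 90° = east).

000°

The pressure-gradient force points toward the west (bearing 270°).
Geostrophic balance: in the Northern Hemisphere the Coriolis force deflects motion to the right, so the geostrophic wind blows 90° to the right of the pressure-gradient force (low pressure on the left).
Rotating 270° by 90° clockwise gives 000° — the wind blows toward the north.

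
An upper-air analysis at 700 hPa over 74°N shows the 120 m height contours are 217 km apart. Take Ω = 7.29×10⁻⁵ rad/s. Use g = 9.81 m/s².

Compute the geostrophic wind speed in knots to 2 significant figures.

Coriolis parameter at 74°N:
f = 2Ω sin φ = 2 × 7.29×10⁻⁵ × sin 74° = 1.40×10⁻⁴ s⁻¹
Height gradient: |∂Z/∂n| = 120 m / 217000 m = 5.53×10⁻⁴
On a pressure surface, geostrophic balance gives V_g = (g/f)|∂Z/∂n|:
V_g = 9.81 × 5.53×10⁻⁴ / 1.40×10⁻⁴ = 38.7 m/s
Converting: 38.7 m/s × 1.944 = 75 knots

75 knots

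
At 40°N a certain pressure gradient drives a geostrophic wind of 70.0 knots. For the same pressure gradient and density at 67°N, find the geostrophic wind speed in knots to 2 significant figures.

With the same pressure gradient and density, V_g ∝ 1/f ∝ 1/sin φ.
V₂ = V₁ · sin φ₁ / sin φ₂ = 70.0 × sin 40° / sin 67°
V₂ = 70.0 × 0.6428/0.9205 = 49 knots

49 knots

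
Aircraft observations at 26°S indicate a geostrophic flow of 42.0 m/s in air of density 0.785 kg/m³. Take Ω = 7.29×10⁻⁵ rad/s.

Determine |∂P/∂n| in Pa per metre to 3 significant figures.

Coriolis parameter at 26°S:
f = 2Ω sin φ = 2 × 7.29×10⁻⁵ × sin 26° = 6.39×10⁻⁵ s⁻¹
Geostrophic balance rearranged: |∂P/∂n| = f ρ V_g
|∂P/∂n| = 6.39×10⁻⁵ × 0.785 × 42.0 = 2.11×10⁻³ Pa/m

2.11×10⁻³ Pa/m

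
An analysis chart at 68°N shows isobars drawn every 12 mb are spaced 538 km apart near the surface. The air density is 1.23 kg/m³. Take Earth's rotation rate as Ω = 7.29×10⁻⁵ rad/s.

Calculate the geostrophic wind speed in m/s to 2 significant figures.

13 m/s

Coriolis parameter at 68°N:
f = 2Ω sin φ = 2 × 7.29×10⁻⁵ × sin 68° = 1.35×10⁻⁴ s⁻¹
Pressure gradient: |∂P/∂n| = 1200 Pa / 538000 m = 2.23×10⁻³ Pa/m
Geostrophic balance (pressure-gradient force = Coriolis force):
V_g = (1/(fρ)) |∂P/∂n| = 2.23×10⁻³ / (1.35×10⁻⁴ × 1.23) = 13.4 m/s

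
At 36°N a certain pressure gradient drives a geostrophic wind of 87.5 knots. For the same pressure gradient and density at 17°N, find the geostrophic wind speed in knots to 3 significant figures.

With the same pressure gradient and density, V_g ∝ 1/f ∝ 1/sin φ.
V₂ = V₁ · sin φ₁ / sin φ₂ = 87.5 × sin 36° / sin 17°
V₂ = 87.5 × 0.5878/0.2924 = 176 knots

176 knots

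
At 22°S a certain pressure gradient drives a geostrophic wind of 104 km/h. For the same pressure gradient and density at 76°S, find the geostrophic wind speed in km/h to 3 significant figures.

40.2 km/h

With the same pressure gradient and density, V_g ∝ 1/f ∝ 1/sin φ.
V₂ = V₁ · sin φ₁ / sin φ₂ = 104 × sin 22° / sin 76°
V₂ = 104 × 0.3746/0.9703 = 40.2 km/h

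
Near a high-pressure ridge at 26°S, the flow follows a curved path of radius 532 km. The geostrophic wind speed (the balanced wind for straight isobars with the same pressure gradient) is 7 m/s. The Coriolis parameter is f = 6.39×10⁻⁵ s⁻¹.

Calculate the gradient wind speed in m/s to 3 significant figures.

9.86 m/s

Around a high, pressure-gradient force acts outward with centrifugal, so Coriolis balances both:
fV = (1/ρ)|∂P/∂n| + V²/R  →  V² − fR·V + fR·V_g = 0
With fR = 6.39×10⁻⁵ × 532×10³ m = 34.0 m/s:
V = [fR − √((fR)² − 4 fR V_g)]/2 = [34.0 − √(34.0² − 4×34.0×7)]/2 = 9.86 m/s
Supergeostrophic (V > V_g = 7 m/s), as expected around a high.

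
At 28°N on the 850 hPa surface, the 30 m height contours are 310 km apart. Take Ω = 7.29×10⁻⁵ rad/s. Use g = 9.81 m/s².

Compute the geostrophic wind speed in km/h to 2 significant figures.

Coriolis parameter at 28°N:
f = 2Ω sin φ = 2 × 7.29×10⁻⁵ × sin 28° = 6.84×10⁻⁵ s⁻¹
Height gradient: |∂Z/∂n| = 30 m / 310000 m = 9.68×10⁻⁵
On a pressure surface, geostrophic balance gives V_g = (g/f)|∂Z/∂n|:
V_g = 9.81 × 9.68×10⁻⁵ / 6.84×10⁻⁵ = 13.9 m/s
Converting: 13.9 m/s × 3.6 = 50 km/h

50 km/h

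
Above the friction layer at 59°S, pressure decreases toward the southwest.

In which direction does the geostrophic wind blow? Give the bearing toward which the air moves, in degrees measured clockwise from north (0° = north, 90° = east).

The pressure-gradient force points toward the southwest (bearing 225°).
Geostrophic balance: in the Southern Hemisphere the Coriolis force deflects motion to the left, so the geostrophic wind blows 90° to the left of the pressure-gradient force (low pressure on the right).
Rotating 225° by 90° counterclockwise gives 135° — the wind blows toward the southeast.

135°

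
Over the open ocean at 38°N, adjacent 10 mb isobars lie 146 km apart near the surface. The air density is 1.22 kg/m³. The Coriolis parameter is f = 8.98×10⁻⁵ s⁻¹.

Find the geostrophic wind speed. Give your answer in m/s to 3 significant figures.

62.5 m/s

Pressure gradient: |∂P/∂n| = 1000 Pa / 146000 m = 6.85×10⁻³ Pa/m
Geostrophic balance (pressure-gradient force = Coriolis force):
V_g = (1/(fρ)) |∂P/∂n| = 6.85×10⁻³ / (8.98×10⁻⁵ × 1.22) = 62.5 m/s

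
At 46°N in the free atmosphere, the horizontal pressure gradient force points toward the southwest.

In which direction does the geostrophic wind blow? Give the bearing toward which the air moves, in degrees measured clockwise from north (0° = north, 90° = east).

315°

The pressure-gradient force points toward the southwest (bearing 225°).
Geostrophic balance: in the Northern Hemisphere the Coriolis force deflects motion to the right, so the geostrophic wind blows 90° to the right of the pressure-gradient force (low pressure on the left).
Rotating 225° by 90° clockwise gives 315° — the wind blows toward the northwest.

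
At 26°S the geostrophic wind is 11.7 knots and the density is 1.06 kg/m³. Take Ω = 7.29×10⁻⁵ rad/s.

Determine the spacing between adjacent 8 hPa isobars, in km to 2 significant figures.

Coriolis parameter at 26°S:
f = 2Ω sin φ = 2 × 7.29×10⁻⁵ × sin 26° = 6.39×10⁻⁵ s⁻¹
Wind speed in SI: 11.7 knots = 6.02 m/s
Geostrophic balance rearranged: |∂P/∂n| = f ρ V_g
|∂P/∂n| = 6.39×10⁻⁵ × 1.06 × 6.02 = 4.08×10⁻⁴ Pa/m
Isobar spacing: Δn = ΔP/|∂P/∂n| = 800 Pa / 4.08×10⁻⁴ Pa/m = 1961827 m ≈ 2000 km

2000 km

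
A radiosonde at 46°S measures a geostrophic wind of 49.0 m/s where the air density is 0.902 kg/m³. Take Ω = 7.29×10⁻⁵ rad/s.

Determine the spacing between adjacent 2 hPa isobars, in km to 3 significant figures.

Coriolis parameter at 46°S:
f = 2Ω sin φ = 2 × 7.29×10⁻⁵ × sin 46° = 1.05×10⁻⁴ s⁻¹
Geostrophic balance rearranged: |∂P/∂n| = f ρ V_g
|∂P/∂n| = 1.05×10⁻⁴ × 0.902 × 49.0 = 4.64×10⁻³ Pa/m
Isobar spacing: Δn = ΔP/|∂P/∂n| = 200 Pa / 4.64×10⁻³ Pa/m = 43146 m ≈ 43.1 km

43.1 km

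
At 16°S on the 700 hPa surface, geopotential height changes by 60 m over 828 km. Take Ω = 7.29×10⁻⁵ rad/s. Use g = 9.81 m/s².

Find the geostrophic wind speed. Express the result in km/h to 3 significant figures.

Coriolis parameter at 16°S:
f = 2Ω sin φ = 2 × 7.29×10⁻⁵ × sin 16° = 4.02×10⁻⁵ s⁻¹
Height gradient: |∂Z/∂n| = 60 m / 828000 m = 7.25×10⁻⁵
On a pressure surface, geostrophic balance gives V_g = (g/f)|∂Z/∂n|:
V_g = 9.81 × 7.25×10⁻⁵ / 4.02×10⁻⁵ = 17.7 m/s
Converting: 17.7 m/s × 3.6 = 63.7 km/h

63.7 km/h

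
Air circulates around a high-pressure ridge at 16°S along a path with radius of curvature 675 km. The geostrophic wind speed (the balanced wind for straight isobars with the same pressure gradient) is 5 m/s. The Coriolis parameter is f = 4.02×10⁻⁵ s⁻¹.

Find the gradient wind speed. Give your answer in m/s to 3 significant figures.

6.61 m/s

Around a high, pressure-gradient force acts outward with centrifugal, so Coriolis balances both:
fV = (1/ρ)|∂P/∂n| + V²/R  →  V² − fR·V + fR·V_g = 0
With fR = 4.02×10⁻⁵ × 675×10³ m = 27.1 m/s:
V = [fR − √((fR)² − 4 fR V_g)]/2 = [27.1 − √(27.1² − 4×27.1×5)]/2 = 6.61 m/s
Supergeostrophic (V > V_g = 5 m/s), as expected around a high.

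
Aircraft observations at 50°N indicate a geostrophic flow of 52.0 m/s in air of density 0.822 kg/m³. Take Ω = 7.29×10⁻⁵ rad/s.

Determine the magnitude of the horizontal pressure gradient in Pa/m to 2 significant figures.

4.8×10⁻³ Pa/m

Coriolis parameter at 50°N:
f = 2Ω sin φ = 2 × 7.29×10⁻⁵ × sin 50° = 1.12×10⁻⁴ s⁻¹
Geostrophic balance rearranged: |∂P/∂n| = f ρ V_g
|∂P/∂n| = 1.12×10⁻⁴ × 0.822 × 52.0 = 4.77×10⁻³ Pa/m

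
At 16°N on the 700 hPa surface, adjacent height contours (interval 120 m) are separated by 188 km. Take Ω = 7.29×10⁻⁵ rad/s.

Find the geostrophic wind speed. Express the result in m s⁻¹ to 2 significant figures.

160 m s⁻¹

Coriolis parameter at 16°N:
f = 2Ω sin φ = 2 × 7.29×10⁻⁵ × sin 16° = 4.02×10⁻⁵ s⁻¹
Height gradient: |∂Z/∂n| = 120 m / 188000 m = 6.38×10⁻⁴
On a pressure surface, geostrophic balance gives V_g = (g/f)|∂Z/∂n|:
V_g = 9.81 × 6.38×10⁻⁴ / 4.02×10⁻⁵ = 156 m/s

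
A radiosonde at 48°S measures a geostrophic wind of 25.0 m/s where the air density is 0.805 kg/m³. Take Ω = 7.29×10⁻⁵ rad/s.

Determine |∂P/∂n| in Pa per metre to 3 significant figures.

2.18×10⁻³ Pa/m

Coriolis parameter at 48°S:
f = 2Ω sin φ = 2 × 7.29×10⁻⁵ × sin 48° = 1.08×10⁻⁴ s⁻¹
Geostrophic balance rearranged: |∂P/∂n| = f ρ V_g
|∂P/∂n| = 1.08×10⁻⁴ × 0.805 × 25.0 = 2.18×10⁻³ Pa/m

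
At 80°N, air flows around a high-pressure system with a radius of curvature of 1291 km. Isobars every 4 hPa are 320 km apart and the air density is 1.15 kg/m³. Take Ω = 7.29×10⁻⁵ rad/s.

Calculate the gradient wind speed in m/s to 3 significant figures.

7.91 m/s

Coriolis parameter at 80°N:
f = 2Ω sin φ = 2 × 7.29×10⁻⁵ × sin 80° = 1.44×10⁻⁴ s⁻¹
Pressure gradient: |∂P/∂n| = 400 Pa / 320000 m = 1.25×10⁻³ Pa/m
Geostrophic speed: V_g = |∂P/∂n|/(fρ) = 1.25×10⁻³/(1.44×10⁻⁴ × 1.15) = 7.57 m/s
Around a high, pressure-gradient force acts outward with centrifugal, so Coriolis balances both:
fV = (1/ρ)|∂P/∂n| + V²/R  →  V² − fR·V + fR·V_g = 0
With fR = 1.44×10⁻⁴ × 1291×10³ m = 185 m/s:
V = [fR − √((fR)² − 4 fR V_g)]/2 = [185 − √(185² − 4×185×7.57)]/2 = 7.91 m/s
Supergeostrophic (V > V_g = 7.57 m/s), as expected around a high.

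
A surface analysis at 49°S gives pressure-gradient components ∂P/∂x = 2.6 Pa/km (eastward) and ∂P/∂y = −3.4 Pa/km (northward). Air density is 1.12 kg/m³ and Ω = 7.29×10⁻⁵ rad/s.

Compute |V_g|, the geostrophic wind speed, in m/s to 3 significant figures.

34.7 m/s

Coriolis parameter at 49°S:
f = 2Ω sin φ = 2 × 7.29×10⁻⁵ × sin 49° = 1.10×10⁻⁴ s⁻¹
In the Southern Hemisphere f is negative: f = −1.10×10⁻⁴ s⁻¹.
Component geostrophic relations (x east, y north):
u_g = −(1/(fρ)) ∂P/∂y,  v_g = (1/(fρ)) ∂P/∂x
u_g = −(−3.4×10⁻³)/(−1.10×10⁻⁴ × 1.12) = −27.6 m/s;  v_g = (2.6×10⁻³)/(−1.10×10⁻⁴ × 1.12) = −21.1 m/s
|V_g| = √(u_g² + v_g²) = 34.7 m/s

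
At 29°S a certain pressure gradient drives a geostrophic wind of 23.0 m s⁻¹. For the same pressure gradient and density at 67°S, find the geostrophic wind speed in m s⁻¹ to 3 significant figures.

With the same pressure gradient and density, V_g ∝ 1/f ∝ 1/sin φ.
V₂ = V₁ · sin φ₁ / sin φ₂ = 23.0 × sin 29° / sin 67°
V₂ = 23.0 × 0.4848/0.9205 = 12.1 m s⁻¹

12.1 m s⁻¹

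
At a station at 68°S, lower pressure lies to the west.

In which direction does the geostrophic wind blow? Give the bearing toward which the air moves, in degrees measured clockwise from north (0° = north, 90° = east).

180°

The pressure-gradient force points toward the west (bearing 270°).
Geostrophic balance: in the Southern Hemisphere the Coriolis force deflects motion to the left, so the geostrophic wind blows 90° to the left of the pressure-gradient force (low pressure on the right).
Rotating 270° by 90° counterclockwise gives 180° — the wind blows toward the south.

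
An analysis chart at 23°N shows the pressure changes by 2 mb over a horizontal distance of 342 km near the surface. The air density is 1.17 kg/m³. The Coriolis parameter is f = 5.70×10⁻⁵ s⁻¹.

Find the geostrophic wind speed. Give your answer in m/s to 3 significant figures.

8.77 m/s

Pressure gradient: |∂P/∂n| = 200 Pa / 342000 m = 5.85×10⁻⁴ Pa/m
Geostrophic balance (pressure-gradient force = Coriolis force):
V_g = (1/(fρ)) |∂P/∂n| = 5.85×10⁻⁴ / (5.70×10⁻⁵ × 1.17) = 8.77 m/s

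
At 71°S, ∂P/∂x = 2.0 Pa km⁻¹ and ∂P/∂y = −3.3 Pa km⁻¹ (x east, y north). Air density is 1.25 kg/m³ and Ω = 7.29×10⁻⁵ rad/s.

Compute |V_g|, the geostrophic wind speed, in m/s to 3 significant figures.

22.4 m/s

Coriolis parameter at 71°S:
f = 2Ω sin φ = 2 × 7.29×10⁻⁵ × sin 71° = 1.38×10⁻⁴ s⁻¹
In the Southern Hemisphere f is negative: f = −1.38×10⁻⁴ s⁻¹.
Component geostrophic relations (x east, y north):
u_g = −(1/(fρ)) ∂P/∂y,  v_g = (1/(fρ)) ∂P/∂x
u_g = −(−3.3×10⁻³)/(−1.38×10⁻⁴ × 1.25) = −19.2 m/s;  v_g = (2.0×10⁻³)/(−1.38×10⁻⁴ × 1.25) = −11.6 m/s
|V_g| = √(u_g² + v_g²) = 22.4 m/s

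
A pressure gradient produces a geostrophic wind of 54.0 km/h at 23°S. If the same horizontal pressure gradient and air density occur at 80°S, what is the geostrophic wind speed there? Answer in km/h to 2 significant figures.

With the same pressure gradient and density, V_g ∝ 1/f ∝ 1/sin φ.
V₂ = V₁ · sin φ₁ / sin φ₂ = 54.0 × sin 23° / sin 80°
V₂ = 54.0 × 0.3907/0.9848 = 21 km/h

21 km/h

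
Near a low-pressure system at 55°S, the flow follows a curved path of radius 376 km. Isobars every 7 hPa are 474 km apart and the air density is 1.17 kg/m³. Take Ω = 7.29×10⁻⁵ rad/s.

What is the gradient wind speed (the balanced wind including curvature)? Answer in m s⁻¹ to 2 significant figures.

Coriolis parameter at 55°S:
f = 2Ω sin φ = 2 × 7.29×10⁻⁵ × sin 55° = 1.19×10⁻⁴ s⁻¹
Pressure gradient: |∂P/∂n| = 700 Pa / 474000 m = 1.48×10⁻³ Pa/m
Geostrophic speed: V_g = |∂P/∂n|/(fρ) = 1.48×10⁻³/(1.19×10⁻⁴ × 1.17) = 10.6 m/s
Around a low, centrifugal force acts outward with Coriolis, so pressure-gradient force balances both:
(1/ρ)|∂P/∂n| = fV + V²/R  →  V² + fR·V − fR·V_g = 0
With fR = 1.19×10⁻⁴ × 376×10³ m = 44.9 m/s:
V = [−fR + √((fR)² + 4 fR V_g)]/2 = [−44.9 + √(44.9² + 4×44.9×10.6)]/2 = 8.83 m/s
Subgeostrophic (V < V_g = 10.6 m/s), as expected around a low.

8.8 m s⁻¹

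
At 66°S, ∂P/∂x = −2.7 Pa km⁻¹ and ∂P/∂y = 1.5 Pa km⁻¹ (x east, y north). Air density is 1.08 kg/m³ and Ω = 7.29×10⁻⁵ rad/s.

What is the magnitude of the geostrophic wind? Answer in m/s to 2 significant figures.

21 m/s

Coriolis parameter at 66°S:
f = 2Ω sin φ = 2 × 7.29×10⁻⁵ × sin 66° = 1.33×10⁻⁴ s⁻¹
In the Southern Hemisphere f is negative: f = −1.33×10⁻⁴ s⁻¹.
Component geostrophic relations (x east, y north):
u_g = −(1/(fρ)) ∂P/∂y,  v_g = (1/(fρ)) ∂P/∂x
u_g = −(1.5×10⁻³)/(−1.33×10⁻⁴ × 1.08) = 10.4 m/s;  v_g = (−2.7×10⁻³)/(−1.33×10⁻⁴ × 1.08) = 18.8 m/s
|V_g| = √(u_g² + v_g²) = 21.5 m/s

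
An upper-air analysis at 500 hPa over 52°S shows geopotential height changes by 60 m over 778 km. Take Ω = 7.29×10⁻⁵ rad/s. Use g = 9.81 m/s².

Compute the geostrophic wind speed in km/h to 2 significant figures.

Coriolis parameter at 52°S:
f = 2Ω sin φ = 2 × 7.29×10⁻⁵ × sin 52° = 1.15×10⁻⁴ s⁻¹
Height gradient: |∂Z/∂n| = 60 m / 778000 m = 7.71×10⁻⁵
On a pressure surface, geostrophic balance gives V_g = (g/f)|∂Z/∂n|:
V_g = 9.81 × 7.71×10⁻⁵ / 1.15×10⁻⁴ = 6.58 m/s
Converting: 6.58 m/s × 3.6 = 24 km/h

24 km/h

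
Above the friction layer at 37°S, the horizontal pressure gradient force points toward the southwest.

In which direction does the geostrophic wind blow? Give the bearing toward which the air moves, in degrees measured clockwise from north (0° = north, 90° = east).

The pressure-gradient force points toward the southwest (bearing 225°).
Geostrophic balance: in the Southern Hemisphere the Coriolis force deflects motion to the left, so the geostrophic wind blows 90° to the left of the pressure-gradient force (low pressure on the right).
Rotating 225° by 90° counterclockwise gives 135° — the wind blows toward the southeast.

135°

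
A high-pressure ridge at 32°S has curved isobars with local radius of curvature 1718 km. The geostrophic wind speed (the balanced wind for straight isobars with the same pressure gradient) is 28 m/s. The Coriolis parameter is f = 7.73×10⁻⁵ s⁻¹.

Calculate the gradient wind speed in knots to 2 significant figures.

Around a high, pressure-gradient force acts outward with centrifugal, so Coriolis balances both:
fV = (1/ρ)|∂P/∂n| + V²/R  →  V² − fR·V + fR·V_g = 0
With fR = 7.73×10⁻⁵ × 1718×10³ m = 133 m/s:
V = [fR − √((fR)² − 4 fR V_g)]/2 = [133 − √(133² − 4×133×28)]/2 = 40.1 m/s
Supergeostrophic (V > V_g = 28 m/s), as expected around a high.
Converting: 40.1 m/s × 1.944 = 78 knots

78 knots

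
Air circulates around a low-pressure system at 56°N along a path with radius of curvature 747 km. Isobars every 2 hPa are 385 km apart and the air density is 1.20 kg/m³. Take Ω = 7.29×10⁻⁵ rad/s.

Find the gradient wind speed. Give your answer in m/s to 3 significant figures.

3.45 m/s

Coriolis parameter at 56°N:
f = 2Ω sin φ = 2 × 7.29×10⁻⁵ × sin 56° = 1.21×10⁻⁴ s⁻¹
Pressure gradient: |∂P/∂n| = 200 Pa / 385000 m = 5.19×10⁻⁴ Pa/m
Geostrophic speed: V_g = |∂P/∂n|/(fρ) = 5.19×10⁻⁴/(1.21×10⁻⁴ × 1.20) = 3.58 m/s
Around a low, centrifugal force acts outward with Coriolis, so pressure-gradient force balances both:
(1/ρ)|∂P/∂n| = fV + V²/R  →  V² + fR·V − fR·V_g = 0
With fR = 1.21×10⁻⁴ × 747×10³ m = 90.3 m/s:
V = [−fR + √((fR)² + 4 fR V_g)]/2 = [−90.3 + √(90.3² + 4×90.3×3.58)]/2 = 3.45 m/s
Subgeostrophic (V < V_g = 3.58 m/s), as expected around a low.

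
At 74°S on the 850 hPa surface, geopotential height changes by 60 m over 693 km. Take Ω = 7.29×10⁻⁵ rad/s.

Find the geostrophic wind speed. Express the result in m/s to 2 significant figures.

Coriolis parameter at 74°S:
f = 2Ω sin φ = 2 × 7.29×10⁻⁵ × sin 74° = 1.40×10⁻⁴ s⁻¹
Height gradient: |∂Z/∂n| = 60 m / 693000 m = 8.66×10⁻⁵
On a pressure surface, geostrophic balance gives V_g = (g/f)|∂Z/∂n|:
V_g = 9.81 × 8.66×10⁻⁵ / 1.40×10⁻⁴ = 6.06 m/s

6.1 m/s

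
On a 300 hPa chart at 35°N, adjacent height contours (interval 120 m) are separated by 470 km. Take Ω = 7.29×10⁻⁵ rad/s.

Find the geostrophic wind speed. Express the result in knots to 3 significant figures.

58.2 knots

Coriolis parameter at 35°N:
f = 2Ω sin φ = 2 × 7.29×10⁻⁵ × sin 35° = 8.36×10⁻⁵ s⁻¹
Height gradient: |∂Z/∂n| = 120 m / 470000 m = 2.55×10⁻⁴
On a pressure surface, geostrophic balance gives V_g = (g/f)|∂Z/∂n|:
V_g = 9.81 × 2.55×10⁻⁴ / 8.36×10⁻⁵ = 30.0 m/s
Converting: 30.0 m/s × 1.944 = 58.2 knots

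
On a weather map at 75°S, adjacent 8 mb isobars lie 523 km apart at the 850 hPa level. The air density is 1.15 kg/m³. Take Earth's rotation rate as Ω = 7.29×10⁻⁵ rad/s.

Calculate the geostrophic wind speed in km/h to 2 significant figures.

Coriolis parameter at 75°S:
f = 2Ω sin φ = 2 × 7.29×10⁻⁵ × sin 75° = 1.41×10⁻⁴ s⁻¹
Pressure gradient: |∂P/∂n| = 800 Pa / 523000 m = 1.53×10⁻³ Pa/m
Geostrophic balance (pressure-gradient force = Coriolis force):
V_g = (1/(fρ)) |∂P/∂n| = 1.53×10⁻³ / (1.41×10⁻⁴ × 1.15) = 9.44 m/s
Converting: 9.44 m/s × 3.6 = 34 km/h

34 km/h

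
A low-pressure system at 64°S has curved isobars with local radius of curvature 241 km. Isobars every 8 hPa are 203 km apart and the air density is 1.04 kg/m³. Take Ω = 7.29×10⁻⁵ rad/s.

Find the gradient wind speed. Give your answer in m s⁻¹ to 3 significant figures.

18.3 m s⁻¹

Coriolis parameter at 64°S:
f = 2Ω sin φ = 2 × 7.29×10⁻⁵ × sin 64° = 1.31×10⁻⁴ s⁻¹
Pressure gradient: |∂P/∂n| = 800 Pa / 203000 m = 3.94×10⁻³ Pa/m
Geostrophic speed: V_g = |∂P/∂n|/(fρ) = 3.94×10⁻³/(1.31×10⁻⁴ × 1.04) = 28.9 m/s
Around a low, centrifugal force acts outward with Coriolis, so pressure-gradient force balances both:
(1/ρ)|∂P/∂n| = fV + V²/R  →  V² + fR·V − fR·V_g = 0
With fR = 1.31×10⁻⁴ × 241×10³ m = 31.6 m/s:
V = [−fR + √((fR)² + 4 fR V_g)]/2 = [−31.6 + √(31.6² + 4×31.6×28.9)]/2 = 18.3 m/s
Subgeostrophic (V < V_g = 28.9 m/s), as expected around a low.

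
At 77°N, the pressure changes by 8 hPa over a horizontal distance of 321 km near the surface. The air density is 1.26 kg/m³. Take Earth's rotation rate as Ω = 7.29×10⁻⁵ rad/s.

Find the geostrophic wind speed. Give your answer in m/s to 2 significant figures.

Coriolis parameter at 77°N:
f = 2Ω sin φ = 2 × 7.29×10⁻⁵ × sin 77° = 1.42×10⁻⁴ s⁻¹
Pressure gradient: |∂P/∂n| = 800 Pa / 321000 m = 2.49×10⁻³ Pa/m
Geostrophic balance (pressure-gradient force = Coriolis force):
V_g = (1/(fρ)) |∂P/∂n| = 2.49×10⁻³ / (1.42×10⁻⁴ × 1.26) = 13.9 m/s

14 m/s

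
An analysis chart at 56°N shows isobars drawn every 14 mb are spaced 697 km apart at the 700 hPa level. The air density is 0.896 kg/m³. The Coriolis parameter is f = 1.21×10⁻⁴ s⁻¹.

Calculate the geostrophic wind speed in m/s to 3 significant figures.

18.5 m/s

Pressure gradient: |∂P/∂n| = 1400 Pa / 697000 m = 2.01×10⁻³ Pa/m
Geostrophic balance (pressure-gradient force = Coriolis force):
V_g = (1/(fρ)) |∂P/∂n| = 2.01×10⁻³ / (1.21×10⁻⁴ × 0.896) = 18.5 m/s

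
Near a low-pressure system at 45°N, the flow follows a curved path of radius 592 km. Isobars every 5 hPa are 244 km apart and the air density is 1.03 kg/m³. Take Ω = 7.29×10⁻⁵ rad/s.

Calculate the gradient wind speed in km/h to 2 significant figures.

55 km/h

Coriolis parameter at 45°N:
f = 2Ω sin φ = 2 × 7.29×10⁻⁵ × sin 45° = 1.03×10⁻⁴ s⁻¹
Pressure gradient: |∂P/∂n| = 500 Pa / 244000 m = 2.05×10⁻³ Pa/m
Geostrophic speed: V_g = |∂P/∂n|/(fρ) = 2.05×10⁻³/(1.03×10⁻⁴ × 1.03) = 19.3 m/s
Around a low, centrifugal force acts outward with Coriolis, so pressure-gradient force balances both:
(1/ρ)|∂P/∂n| = fV + V²/R  →  V² + fR·V − fR·V_g = 0
With fR = 1.03×10⁻⁴ × 592×10³ m = 61.0 m/s:
V = [−fR + √((fR)² + 4 fR V_g)]/2 = [−61.0 + √(61.0² + 4×61.0×19.3)]/2 = 15.4 m/s
Subgeostrophic (V < V_g = 19.3 m/s), as expected around a low.
Converting: 15.4 m/s × 3.6 = 55 km/h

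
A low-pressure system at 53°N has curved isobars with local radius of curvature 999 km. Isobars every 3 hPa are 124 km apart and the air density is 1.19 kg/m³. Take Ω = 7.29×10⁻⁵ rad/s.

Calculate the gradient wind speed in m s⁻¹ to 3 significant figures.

Coriolis parameter at 53°N:
f = 2Ω sin φ = 2 × 7.29×10⁻⁵ × sin 53° = 1.16×10⁻⁴ s⁻¹
Pressure gradient: |∂P/∂n| = 300 Pa / 124000 m = 2.42×10⁻³ Pa/m
Geostrophic speed: V_g = |∂P/∂n|/(fρ) = 2.42×10⁻³/(1.16×10⁻⁴ × 1.19) = 17.5 m/s
Around a low, centrifugal force acts outward with Coriolis, so pressure-gradient force balances both:
(1/ρ)|∂P/∂n| = fV + V²/R  →  V² + fR·V − fR·V_g = 0
With fR = 1.16×10⁻⁴ × 999×10³ m = 116 m/s:
V = [−fR + √((fR)² + 4 fR V_g)]/2 = [−116 + √(116² + 4×116×17.5)]/2 = 15.4 m/s
Subgeostrophic (V < V_g = 17.5 m/s), as expected around a low.

15.4 m s⁻¹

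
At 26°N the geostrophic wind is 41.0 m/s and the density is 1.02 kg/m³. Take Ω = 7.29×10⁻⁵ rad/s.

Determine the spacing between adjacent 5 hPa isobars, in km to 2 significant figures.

190 km

Coriolis parameter at 26°N:
f = 2Ω sin φ = 2 × 7.29×10⁻⁵ × sin 26° = 6.39×10⁻⁵ s⁻¹
Geostrophic balance rearranged: |∂P/∂n| = f ρ V_g
|∂P/∂n| = 6.39×10⁻⁵ × 1.02 × 41.0 = 2.67×10⁻³ Pa/m
Isobar spacing: Δn = ΔP/|∂P/∂n| = 500 Pa / 2.67×10⁻³ Pa/m = 187062 m ≈ 190 km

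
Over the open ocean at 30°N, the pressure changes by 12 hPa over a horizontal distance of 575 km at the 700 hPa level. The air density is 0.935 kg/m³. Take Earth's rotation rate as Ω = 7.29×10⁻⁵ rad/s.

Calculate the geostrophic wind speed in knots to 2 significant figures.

Coriolis parameter at 30°N:
f = 2Ω sin φ = 2 × 7.29×10⁻⁵ × sin 30° = 7.29×10⁻⁵ s⁻¹
Pressure gradient: |∂P/∂n| = 1200 Pa / 575000 m = 2.09×10⁻³ Pa/m
Geostrophic balance (pressure-gradient force = Coriolis force):
V_g = (1/(fρ)) |∂P/∂n| = 2.09×10⁻³ / (7.29×10⁻⁵ × 0.935) = 30.6 m/s
Converting: 30.6 m/s × 1.944 = 60 knots

60 knots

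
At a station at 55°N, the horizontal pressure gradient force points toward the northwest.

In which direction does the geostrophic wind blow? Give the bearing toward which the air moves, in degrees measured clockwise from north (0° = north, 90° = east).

The pressure-gradient force points toward the northwest (bearing 315°).
Geostrophic balance: in the Northern Hemisphere the Coriolis force deflects motion to the right, so the geostrophic wind blows 90° to the right of the pressure-gradient force (low pressure on the left).
Rotating 315° by 90° clockwise gives 045° — the wind blows toward the northeast.

045°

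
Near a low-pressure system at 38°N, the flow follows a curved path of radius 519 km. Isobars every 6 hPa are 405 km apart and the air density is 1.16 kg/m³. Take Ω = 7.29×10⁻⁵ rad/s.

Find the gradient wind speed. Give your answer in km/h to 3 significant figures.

41.1 km/h

Coriolis parameter at 38°N:
f = 2Ω sin φ = 2 × 7.29×10⁻⁵ × sin 38° = 8.98×10⁻⁵ s⁻¹
Pressure gradient: |∂P/∂n| = 600 Pa / 405000 m = 1.48×10⁻³ Pa/m
Geostrophic speed: V_g = |∂P/∂n|/(fρ) = 1.48×10⁻³/(8.98×10⁻⁵ × 1.16) = 14.2 m/s
Around a low, centrifugal force acts outward with Coriolis, so pressure-gradient force balances both:
(1/ρ)|∂P/∂n| = fV + V²/R  →  V² + fR·V − fR·V_g = 0
With fR = 8.98×10⁻⁵ × 519×10³ m = 46.6 m/s:
V = [−fR + √((fR)² + 4 fR V_g)]/2 = [−46.6 + √(46.6² + 4×46.6×14.2)]/2 = 11.4 m/s
Subgeostrophic (V < V_g = 14.2 m/s), as expected around a low.
Converting: 11.4 m/s × 3.6 = 41.1 km/h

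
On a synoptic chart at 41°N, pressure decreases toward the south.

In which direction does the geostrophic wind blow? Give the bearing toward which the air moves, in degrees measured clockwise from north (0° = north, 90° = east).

The pressure-gradient force points toward the south (bearing 180°).
Geostrophic balance: in the Northern Hemisphere the Coriolis force deflects motion to the right, so the geostrophic wind blows 90° to the right of the pressure-gradient force (low pressure on the left).
Rotating 180° by 90° clockwise gives 270° — the wind blows toward the west.

270°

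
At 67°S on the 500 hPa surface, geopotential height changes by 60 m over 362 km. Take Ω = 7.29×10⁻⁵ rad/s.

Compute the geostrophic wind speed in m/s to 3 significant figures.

12.1 m/s

Coriolis parameter at 67°S:
f = 2Ω sin φ = 2 × 7.29×10⁻⁵ × sin 67° = 1.34×10⁻⁴ s⁻¹
Height gradient: |∂Z/∂n| = 60 m / 362000 m = 1.66×10⁻⁴
On a pressure surface, geostrophic balance gives V_g = (g/f)|∂Z/∂n|:
V_g = 9.81 × 1.66×10⁻⁴ / 1.34×10⁻⁴ = 12.1 m/s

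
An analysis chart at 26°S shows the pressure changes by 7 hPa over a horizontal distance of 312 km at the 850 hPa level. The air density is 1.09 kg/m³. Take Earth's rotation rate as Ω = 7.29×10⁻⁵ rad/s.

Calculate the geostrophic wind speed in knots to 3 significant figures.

62.6 knots

Coriolis parameter at 26°S:
f = 2Ω sin φ = 2 × 7.29×10⁻⁵ × sin 26° = 6.39×10⁻⁵ s⁻¹
Pressure gradient: |∂P/∂n| = 700 Pa / 312000 m = 2.24×10⁻³ Pa/m
Geostrophic balance (pressure-gradient force = Coriolis force):
V_g = (1/(fρ)) |∂P/∂n| = 2.24×10⁻³ / (6.39×10⁻⁵ × 1.09) = 32.2 m/s
Converting: 32.2 m/s × 1.944 = 62.6 knots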